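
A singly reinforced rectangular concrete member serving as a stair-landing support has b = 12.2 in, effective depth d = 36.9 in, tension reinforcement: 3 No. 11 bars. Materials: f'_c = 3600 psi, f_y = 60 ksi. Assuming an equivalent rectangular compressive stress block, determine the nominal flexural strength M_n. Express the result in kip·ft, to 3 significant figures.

M_n ≈ 775 kip·ft

A_s = 3 × 1.56 = 4.68 in².
T = A_s f_y = 4.68 × 60 = 280.8 kips.
a = T/(0.85 f'_c b) = 280.8/(0.85 × 3.6 × 12.2) = 7.522 in.
M_n = T(d − a/2) = 280.8 × (36.9 − 3.761) = 9305.4 kip·in = 9305.4/12 = 775.45 kip·ft.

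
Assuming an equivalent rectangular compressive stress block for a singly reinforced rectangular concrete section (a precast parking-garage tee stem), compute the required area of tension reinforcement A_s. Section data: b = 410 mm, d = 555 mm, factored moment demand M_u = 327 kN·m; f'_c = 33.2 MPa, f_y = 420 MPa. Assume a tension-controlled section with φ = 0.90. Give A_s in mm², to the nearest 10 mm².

M_n = M_u/φ = 327/0.90 = 363.333 kN·m.
With M_n = 0.85 f'_c a b (d − a/2), solve the quadratic for a:
a = d − √(d² − 2M_n/(0.85 f'_c b)) = 555 − √(555² − 2 × 363.333×10⁶/(0.85 × 33.2 × 410)) = 59.80 mm.
A_s = 0.85 f'_c a b / f_y = 0.85 × 33.2 × 59.80 × 410 / 420 = 1647.4 mm².

A_s ≈ 1650 mm²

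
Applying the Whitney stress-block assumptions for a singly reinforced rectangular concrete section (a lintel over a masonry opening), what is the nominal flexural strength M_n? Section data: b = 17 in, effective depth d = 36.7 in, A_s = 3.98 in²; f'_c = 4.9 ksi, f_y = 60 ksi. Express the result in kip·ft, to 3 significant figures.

T = A_s f_y = 3.98 × 60 = 238.8 kips.
a = T/(0.85 f'_c b) = 238.8/(0.85 × 4.9 × 17) = 3.373 in.
M_n = T(d − a/2) = 238.8 × (36.7 − 1.6865) = 8361.2 kip·in = 8361.2/12 = 696.77 kip·ft.

M_n ≈ 697 kip·ft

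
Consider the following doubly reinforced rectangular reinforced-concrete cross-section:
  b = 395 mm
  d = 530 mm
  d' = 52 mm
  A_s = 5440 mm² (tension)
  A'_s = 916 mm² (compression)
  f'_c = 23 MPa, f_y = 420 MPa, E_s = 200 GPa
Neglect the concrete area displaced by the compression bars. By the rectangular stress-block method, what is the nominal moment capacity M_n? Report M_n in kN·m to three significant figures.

M_n ≈ 957 kN·m

Assume both tension and compression steel yield.
Net tension couple steel: A_s − A'_s = 4524 mm².
a = (A_s − A'_s) f_y / (0.85 f'_c b) = 1900080/(0.85 × 23 × 395) = 246.05 mm.
c = a/β₁ = 246.05/0.85 = 289.47 mm; ε'_s = 0.003(c − d')/c = 0.0025 ≥ f_y/E_s = 0.0021, so compression steel does yield.
M_n = (A_s − A'_s) f_y (d − a/2) + A'_s f_y (d − d') = [1900080 × (530 − 123.025) + 384720 × (530 − 52)] × 10⁻⁶ = 773.29 + 183.90 = 957.19 kN·m.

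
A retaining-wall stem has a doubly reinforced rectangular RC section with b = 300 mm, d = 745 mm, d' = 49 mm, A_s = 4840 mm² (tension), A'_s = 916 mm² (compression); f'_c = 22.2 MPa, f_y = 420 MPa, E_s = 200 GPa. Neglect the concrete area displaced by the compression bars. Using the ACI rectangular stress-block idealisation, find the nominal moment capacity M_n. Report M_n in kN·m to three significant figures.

Assume both tension and compression steel yield.
Net tension couple steel: A_s − A'_s = 3924 mm².
a = (A_s − A'_s) f_y / (0.85 f'_c b) = 1648080/(0.85 × 22.2 × 300) = 291.13 mm.
c = a/β₁ = 291.13/0.85 = 342.51 mm; ε'_s = 0.003(c − d')/c = 0.0026 ≥ f_y/E_s = 0.0021, so compression steel does yield.
M_n = (A_s − A'_s) f_y (d − a/2) + A'_s f_y (d − d') = [1648080 × (745 − 145.565) + 384720 × (745 − 49)] × 10⁻⁶ = 987.92 + 267.77 = 1255.69 kN·m.

M_n ≈ 1260 kN·m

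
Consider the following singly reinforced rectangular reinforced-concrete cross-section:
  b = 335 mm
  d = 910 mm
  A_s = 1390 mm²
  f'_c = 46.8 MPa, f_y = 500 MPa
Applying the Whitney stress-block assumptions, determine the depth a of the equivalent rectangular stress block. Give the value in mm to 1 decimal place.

a ≈ 52.2 mm

T = A_s f_y = 1390 × 500 = 695000 N = 695 kN.
Setting C = 0.85 f'_c a b equal to T: a = 695000/(0.85 × 46.8 × 335) = 52.2 mm.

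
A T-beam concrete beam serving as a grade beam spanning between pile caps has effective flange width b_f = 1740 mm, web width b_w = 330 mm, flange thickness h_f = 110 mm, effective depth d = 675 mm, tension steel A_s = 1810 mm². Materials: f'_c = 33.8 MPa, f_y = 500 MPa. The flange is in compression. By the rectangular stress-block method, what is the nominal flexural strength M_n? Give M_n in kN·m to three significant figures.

M_n ≈ 603 kN·m

Tension: T = A_s f_y = 1810 × 500 = 905000 N.
Try a within the flange: a = T/(0.85 f'_c b_f) = 905000/(0.85 × 33.8 × 1740) = 18.10 mm.
Since a = 18.10 ≤ h_f = 110 mm, the stress block lies entirely in the flange; analyse as a rectangular beam of width b_f.
M_n = T(d − a/2) = 905000 × (675 − 9.05) = 602.68 × 10⁶ N·mm.
M_n = 602.68 kN·m.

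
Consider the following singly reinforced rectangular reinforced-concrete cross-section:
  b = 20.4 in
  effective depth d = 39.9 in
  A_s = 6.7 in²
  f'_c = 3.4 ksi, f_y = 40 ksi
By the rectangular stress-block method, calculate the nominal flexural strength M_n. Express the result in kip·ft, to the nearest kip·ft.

M_n ≈ 840 kip·ft

T = A_s f_y = 6.7 × 40 = 268 kips.
a = T/(0.85 f'_c b) = 268/(0.85 × 3.4 × 20.4) = 4.546 in.
M_n = T(d − a/2) = 268 × (39.9 − 2.273) = 10084.0 kip·in = 10084.0/12 = 840.33 kip·ft.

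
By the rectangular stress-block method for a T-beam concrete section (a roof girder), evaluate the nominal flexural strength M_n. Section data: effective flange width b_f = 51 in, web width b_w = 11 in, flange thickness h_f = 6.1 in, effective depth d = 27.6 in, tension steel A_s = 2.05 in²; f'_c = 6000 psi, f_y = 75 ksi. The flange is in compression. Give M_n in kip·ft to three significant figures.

Tension: T = A_s f_y = 2.05 × 75 = 153.75 kips.
Try a within the flange: a = T/(0.85 f'_c b_f) = 153.75/(0.85 × 6 × 51) = 0.591 in.
Since a = 0.591 ≤ h_f = 6.1 in, the stress block lies entirely in the flange; analyse as a rectangular beam of width b_f.
M_n = T(d − a/2) = 153.75 × (27.6 − 0.2955) = 4198.1 kip·in.
M_n = 4198.1/12 = 349.84 kip·ft.

M_n ≈ 350 kip·ft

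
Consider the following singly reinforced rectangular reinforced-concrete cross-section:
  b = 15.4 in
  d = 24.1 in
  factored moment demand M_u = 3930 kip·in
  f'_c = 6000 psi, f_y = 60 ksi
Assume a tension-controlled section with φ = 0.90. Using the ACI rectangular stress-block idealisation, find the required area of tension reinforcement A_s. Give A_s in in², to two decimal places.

A_s ≈ 3.18 in²

M_n = M_u/φ = 3930/0.90 = 4366.67 kip·in.
From M_n = 0.85 f'_c a b (d − a/2):
a = d − √(d² − 2M_n/(0.85 f'_c b)) = 24.1 − √(24.1² − 2 × 4366.67/(0.85 × 6 × 15.4)) = 2.429 in.
A_s = 0.85 f'_c a b / f_y = 0.85 × 6 × 2.429 × 15.4 / 60 = 3.180 in².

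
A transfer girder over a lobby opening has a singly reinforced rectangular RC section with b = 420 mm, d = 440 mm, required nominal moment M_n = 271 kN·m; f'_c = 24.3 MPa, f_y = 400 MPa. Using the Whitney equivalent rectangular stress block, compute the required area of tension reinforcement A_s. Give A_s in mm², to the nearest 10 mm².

With M_n = 0.85 f'_c a b (d − a/2), solve the quadratic for a:
a = d − √(d² − 2M_n/(0.85 f'_c b)) = 440 − √(440² − 2 × 271×10⁶/(0.85 × 24.3 × 420)) = 77.89 mm.
A_s = 0.85 f'_c a b / f_y = 0.85 × 24.3 × 77.89 × 420 / 400 = 1689.3 mm².

A_s ≈ 1690 mm²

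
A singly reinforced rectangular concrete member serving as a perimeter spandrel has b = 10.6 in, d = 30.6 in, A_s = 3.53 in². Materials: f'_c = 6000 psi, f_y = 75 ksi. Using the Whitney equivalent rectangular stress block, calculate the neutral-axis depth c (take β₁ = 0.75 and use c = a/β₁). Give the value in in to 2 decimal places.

T = A_s f_y = 3.53 × 75 = 264.75 kips.
a = T/(0.85 f'_c b) = 264.75/(0.85 × 6 × 10.6) = 4.8973 in.
With β₁ = 0.75, c = a/β₁ = 4.8973/0.75 = 6.53 in.

c ≈ 6.53 in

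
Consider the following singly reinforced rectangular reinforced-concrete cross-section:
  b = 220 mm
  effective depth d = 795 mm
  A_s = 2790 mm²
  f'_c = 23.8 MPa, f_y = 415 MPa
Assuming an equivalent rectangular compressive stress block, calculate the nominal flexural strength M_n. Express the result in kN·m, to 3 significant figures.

T = A_s f_y = 2790 × 415 = 1157850 N = 1157.85 kN.
From C = T: a = T/(0.85 f'_c b) = 1157850/(0.85 × 23.8 × 220) = 260.16 mm.
M_n = T(d − a/2) = 1157.85 kN × (795 − 130.08) mm = 769.88 kN·m.

M_n ≈ 770 kN·m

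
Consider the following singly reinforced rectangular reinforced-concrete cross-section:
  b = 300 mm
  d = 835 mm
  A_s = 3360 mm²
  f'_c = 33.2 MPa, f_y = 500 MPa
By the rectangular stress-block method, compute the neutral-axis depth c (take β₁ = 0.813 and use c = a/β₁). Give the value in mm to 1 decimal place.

c ≈ 244.1 mm

T = A_s f_y = 3360 × 500 = 1680000 N = 1680 kN.
Setting C = 0.85 f'_c a b equal to T: a = 1680000/(0.85 × 33.2 × 300) = 198.441 mm.
With β₁ = 0.813, c = a/β₁ = 198.441/0.813 = 244.1 mm.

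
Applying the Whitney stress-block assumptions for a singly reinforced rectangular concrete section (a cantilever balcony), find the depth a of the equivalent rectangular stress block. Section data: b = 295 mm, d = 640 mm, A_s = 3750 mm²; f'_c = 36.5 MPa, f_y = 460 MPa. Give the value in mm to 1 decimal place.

T = A_s f_y = 3750 × 460 = 1725000 N = 1725 kN.
Setting C = 0.85 f'_c a b equal to T: a = 1725000/(0.85 × 36.5 × 295) = 188.5 mm.

a ≈ 188.5 mm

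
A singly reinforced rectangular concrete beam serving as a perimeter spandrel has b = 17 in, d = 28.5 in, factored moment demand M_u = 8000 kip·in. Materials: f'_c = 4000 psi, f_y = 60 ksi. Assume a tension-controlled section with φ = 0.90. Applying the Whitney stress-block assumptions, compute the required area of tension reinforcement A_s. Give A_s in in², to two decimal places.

A_s ≈ 5.81 in²

M_n = M_u/φ = 8000/0.90 = 8888.89 kip·in.
From M_n = 0.85 f'_c a b (d − a/2):
a = d − √(d² − 2M_n/(0.85 f'_c b)) = 28.5 − √(28.5² − 2 × 8888.89/(0.85 × 4 × 17)) = 6.035 in.
A_s = 0.85 f'_c a b / f_y = 0.85 × 4 × 6.035 × 17 / 60 = 5.814 in².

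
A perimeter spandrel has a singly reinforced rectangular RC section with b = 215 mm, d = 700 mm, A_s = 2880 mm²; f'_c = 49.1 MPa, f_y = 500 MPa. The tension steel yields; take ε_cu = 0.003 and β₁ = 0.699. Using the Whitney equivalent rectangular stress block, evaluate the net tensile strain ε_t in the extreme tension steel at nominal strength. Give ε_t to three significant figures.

ε_t ≈ 0.00615

a = A_s f_y/(0.85 f'_c b) = 160.48 mm.
β₁ = 0.699, so c = a/β₁ = 160.48/0.699 = 229.59 mm.
From the linear strain diagram with ε_cu = 0.003: ε_t = 0.003 (d − c)/c = 0.003 × (700 − 229.59)/229.59 = 0.00615.
Since ε_t ≥ 0.005, the section is tension-controlled.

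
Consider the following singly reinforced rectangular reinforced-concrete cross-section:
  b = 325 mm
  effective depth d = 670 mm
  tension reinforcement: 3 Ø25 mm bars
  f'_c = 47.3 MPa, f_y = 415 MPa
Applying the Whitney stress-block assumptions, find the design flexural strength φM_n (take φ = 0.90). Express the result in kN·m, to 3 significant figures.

A_s = 3 × 491 = 1473 mm².
T = A_s f_y = 1473 × 415 = 611295 N = 611.295 kN.
From C = T: a = T/(0.85 f'_c b) = 611295/(0.85 × 47.3 × 325) = 46.78 mm.
M_n = T(d − a/2) = 611.295 kN × (670 − 23.39) mm = 395.27 kN·m.
φM_n = 0.90 × 395.27 = 355.74 kN·m.

φM_n ≈ 356 kN·m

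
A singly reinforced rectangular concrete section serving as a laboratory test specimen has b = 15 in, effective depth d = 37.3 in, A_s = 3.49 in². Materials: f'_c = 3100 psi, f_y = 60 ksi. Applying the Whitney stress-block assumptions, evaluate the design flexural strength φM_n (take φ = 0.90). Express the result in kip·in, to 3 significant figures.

φM_n ≈ 6530 kip·in

T = A_s f_y = 3.49 × 60 = 209.4 kips.
a = T/(0.85 f'_c b) = 209.4/(0.85 × 3.1 × 15) = 5.298 in.
M_n = T(d − a/2) = 209.4 × (37.3 − 2.649) = 7255.9 kip·in.
φM_n = 0.90 × 7255.9 = 6530.3 kip·in.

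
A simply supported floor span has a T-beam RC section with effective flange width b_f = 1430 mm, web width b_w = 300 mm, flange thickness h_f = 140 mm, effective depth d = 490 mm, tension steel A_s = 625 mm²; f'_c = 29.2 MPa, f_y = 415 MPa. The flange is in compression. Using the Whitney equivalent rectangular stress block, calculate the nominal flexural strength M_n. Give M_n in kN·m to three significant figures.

M_n ≈ 126 kN·m

Tension: T = A_s f_y = 625 × 415 = 259375 N.
Try a within the flange: a = T/(0.85 f'_c b_f) = 259375/(0.85 × 29.2 × 1430) = 7.31 mm.
Since a = 7.31 ≤ h_f = 140 mm, the stress block lies entirely in the flange; analyse as a rectangular beam of width b_f.
M_n = T(d − a/2) = 259375 × (490 − 3.655) = 126.15 × 10⁶ N·mm.
M_n = 126.15 kN·m.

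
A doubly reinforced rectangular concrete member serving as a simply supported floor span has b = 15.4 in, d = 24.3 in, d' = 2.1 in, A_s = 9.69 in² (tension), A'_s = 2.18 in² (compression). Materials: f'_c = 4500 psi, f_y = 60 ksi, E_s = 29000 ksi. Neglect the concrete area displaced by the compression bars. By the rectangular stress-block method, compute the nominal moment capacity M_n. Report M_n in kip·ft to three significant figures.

M_n ≈ 1010 kip·ft

Assume both steels yield.
a = (A_s − A'_s) f_y/(0.85 f'_c b) = (9.69 − 2.18) × 60/(0.85 × 4.5 × 15.4) = 7.650 in.
c = a/β₁ = 7.650/0.825 = 9.273 in; ε'_s = 0.003(c − d')/c = 0.0023 ≥ ε_y = 0.0021, so the compression steel yields.
M_n = (A_s − A'_s) f_y (d − a/2) + A'_s f_y (d − d') = 450.6 × (24.3 − 3.825) + 130.8 × (24.3 − 2.1) = 9226.0 + 2903.8 = 12129.8 kip·in = 12129.8/12 = 1010.82 kip·ft.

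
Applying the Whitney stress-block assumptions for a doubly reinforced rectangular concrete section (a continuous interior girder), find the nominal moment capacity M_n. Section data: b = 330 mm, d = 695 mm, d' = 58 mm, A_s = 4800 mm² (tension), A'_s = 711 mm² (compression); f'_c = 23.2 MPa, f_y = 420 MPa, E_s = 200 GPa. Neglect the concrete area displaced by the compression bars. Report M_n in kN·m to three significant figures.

M_n ≈ 1160 kN·m

Assume both tension and compression steel yield.
Net tension couple steel: A_s − A'_s = 4089 mm².
a = (A_s − A'_s) f_y / (0.85 f'_c b) = 1717380/(0.85 × 23.2 × 330) = 263.90 mm.
c = a/β₁ = 263.90/0.85 = 310.47 mm; ε'_s = 0.003(c − d')/c = 0.0024 ≥ f_y/E_s = 0.0021, so compression steel does yield.
M_n = (A_s − A'_s) f_y (d − a/2) + A'_s f_y (d − d') = [1717380 × (695 − 131.95) + 298620 × (695 − 58)] × 10⁻⁶ = 966.97 + 190.22 = 1157.19 kN·m.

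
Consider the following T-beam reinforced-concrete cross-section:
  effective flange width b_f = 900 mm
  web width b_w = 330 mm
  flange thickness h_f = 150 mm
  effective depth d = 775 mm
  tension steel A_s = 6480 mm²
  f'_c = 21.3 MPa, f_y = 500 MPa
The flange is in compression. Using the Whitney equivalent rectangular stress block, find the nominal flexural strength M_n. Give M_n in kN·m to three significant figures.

M_n ≈ 2160 kN·m

Tension: T = A_s f_y = 6480 × 500 = 3240000 N.
Try a within the flange: a = T/(0.85 f'_c b_f) = 3240000/(0.85 × 21.3 × 900) = 198.84 mm.
a = 198.84 > h_f = 150 mm: the block extends into the web. Split into flange-overhang and web parts.
C_f = 0.85 f'_c (b_f − b_w) h_f = 0.85 × 21.3 × (900 − 330) × 150 = 1547978 N.
Remaining web compression depth: a_w = (T − C_f)/(0.85 f'_c b_w) = (3240000 − 1547978)/(0.85 × 21.3 × 330) = 283.20 mm.
M_n = C_f(d − h_f/2) + (T − C_f)(d − a_w/2) = 1547978 × (775 − 75) + 1692022 × (775 − 141.6) = 1083.58 + 1071.73 = 2155.31 × 10⁶ N·mm.
M_n = 2155.31 kN·m.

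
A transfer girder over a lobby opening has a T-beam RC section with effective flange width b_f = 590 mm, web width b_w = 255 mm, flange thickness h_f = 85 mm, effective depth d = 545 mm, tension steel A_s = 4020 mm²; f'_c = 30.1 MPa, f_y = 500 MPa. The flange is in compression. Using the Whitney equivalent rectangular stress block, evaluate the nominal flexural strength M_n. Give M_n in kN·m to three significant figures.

M_n ≈ 939 kN·m

Tension: T = A_s f_y = 4020 × 500 = 2010000 N.
Try a within the flange: a = T/(0.85 f'_c b_f) = 2010000/(0.85 × 30.1 × 590) = 133.16 mm.
a = 133.16 > h_f = 85 mm: the block extends into the web. Split into flange-overhang and web parts.
C_f = 0.85 f'_c (b_f − b_w) h_f = 0.85 × 30.1 × (590 − 255) × 85 = 728533 N.
Remaining web compression depth: a_w = (T − C_f)/(0.85 f'_c b_w) = (2010000 − 728533)/(0.85 × 30.1 × 255) = 196.42 mm.
M_n = C_f(d − h_f/2) + (T − C_f)(d − a_w/2) = 728533 × (545 − 42.5) + 1281467 × (545 − 98.21) = 366.09 + 572.55 = 938.64 × 10⁶ N·mm.
M_n = 938.64 kN·m.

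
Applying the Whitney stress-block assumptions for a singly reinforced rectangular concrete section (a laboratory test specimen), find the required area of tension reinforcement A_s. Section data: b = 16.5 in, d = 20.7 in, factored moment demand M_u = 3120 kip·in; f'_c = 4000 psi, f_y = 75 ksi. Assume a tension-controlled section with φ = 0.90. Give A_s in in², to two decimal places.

M_n = M_u/φ = 3120/0.90 = 3466.67 kip·in.
From M_n = 0.85 f'_c a b (d − a/2):
a = d − √(d² − 2M_n/(0.85 f'_c b)) = 20.7 − √(20.7² − 2 × 3466.67/(0.85 × 4 × 16.5)) = 3.239 in.
A_s = 0.85 f'_c a b / f_y = 0.85 × 4 × 3.239 × 16.5 / 75 = 2.423 in².

A_s ≈ 2.42 in²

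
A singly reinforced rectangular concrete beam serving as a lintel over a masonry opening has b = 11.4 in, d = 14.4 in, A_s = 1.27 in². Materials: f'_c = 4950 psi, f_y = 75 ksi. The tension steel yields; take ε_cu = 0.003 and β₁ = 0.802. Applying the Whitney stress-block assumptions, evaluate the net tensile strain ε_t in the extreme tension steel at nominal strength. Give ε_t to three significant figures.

ε_t ≈ 0.0144

a = A_s f_y/(0.85 f'_c b) = 1.986 in.
β₁ = 0.802, so c = a/β₁ = 1.986/0.802 = 2.476 in.
From the linear strain diagram with ε_cu = 0.003: ε_t = 0.003 (d − c)/c = 0.003 × (14.4 − 2.476)/2.476 = 0.0144.
Since ε_t ≥ 0.005, the section is tension-controlled.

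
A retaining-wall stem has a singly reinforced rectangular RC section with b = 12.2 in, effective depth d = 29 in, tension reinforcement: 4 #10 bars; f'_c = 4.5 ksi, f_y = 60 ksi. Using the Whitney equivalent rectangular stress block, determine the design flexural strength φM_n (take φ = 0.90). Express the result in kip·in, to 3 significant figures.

φM_n ≈ 7060 kip·in

A_s = 4 × 1.27 = 5.08 in².
T = A_s f_y = 5.08 × 60 = 304.8 kips.
a = T/(0.85 f'_c b) = 304.8/(0.85 × 4.5 × 12.2) = 6.532 in.
M_n = T(d − a/2) = 304.8 × (29 − 3.266) = 7843.7 kip·in.
φM_n = 0.90 × 7843.7 = 7059.3 kip·in.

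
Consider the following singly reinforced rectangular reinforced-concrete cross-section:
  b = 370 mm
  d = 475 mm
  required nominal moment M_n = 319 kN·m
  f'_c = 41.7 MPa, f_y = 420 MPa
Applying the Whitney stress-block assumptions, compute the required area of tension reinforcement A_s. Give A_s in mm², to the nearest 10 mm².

A_s ≈ 1700 mm²

With M_n = 0.85 f'_c a b (d − a/2), solve the quadratic for a:
a = d − √(d² − 2M_n/(0.85 f'_c b)) = 475 − √(475² − 2 × 319×10⁶/(0.85 × 41.7 × 370)) = 54.31 mm.
A_s = 0.85 f'_c a b / f_y = 0.85 × 41.7 × 54.31 × 370 / 420 = 1695.8 mm².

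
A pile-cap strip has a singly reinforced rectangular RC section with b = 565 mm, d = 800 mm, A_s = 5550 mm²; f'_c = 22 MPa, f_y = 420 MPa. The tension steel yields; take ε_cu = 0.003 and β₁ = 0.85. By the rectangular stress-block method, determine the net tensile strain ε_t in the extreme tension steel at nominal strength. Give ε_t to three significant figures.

ε_t ≈ 0.00625

a = A_s f_y/(0.85 f'_c b) = 220.62 mm.
β₁ = 0.85, so c = a/β₁ = 220.62/0.85 = 259.55 mm.
From the linear strain diagram with ε_cu = 0.003: ε_t = 0.003 (d − c)/c = 0.003 × (800 − 259.55)/259.55 = 0.00625.
Since ε_t ≥ 0.005, the section is tension-controlled.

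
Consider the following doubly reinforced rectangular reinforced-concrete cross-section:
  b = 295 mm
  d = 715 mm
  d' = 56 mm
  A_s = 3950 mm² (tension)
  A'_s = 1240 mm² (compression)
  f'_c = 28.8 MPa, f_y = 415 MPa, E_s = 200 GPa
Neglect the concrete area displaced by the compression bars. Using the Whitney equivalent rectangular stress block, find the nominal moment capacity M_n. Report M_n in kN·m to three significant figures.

M_n ≈ 1060 kN·m

Assume both tension and compression steel yield.
Net tension couple steel: A_s − A'_s = 2710 mm².
a = (A_s − A'_s) f_y / (0.85 f'_c b) = 1124650/(0.85 × 28.8 × 295) = 155.73 mm.
c = a/β₁ = 155.73/0.844 = 184.51 mm; ε'_s = 0.003(c − d')/c = 0.0021 ≥ f_y/E_s = 0.0021, so compression steel does yield.
M_n = (A_s − A'_s) f_y (d − a/2) + A'_s f_y (d − d') = [1124650 × (715 − 77.865) + 514600 × (715 − 56)] × 10⁻⁶ = 716.55 + 339.12 = 1055.67 kN·m.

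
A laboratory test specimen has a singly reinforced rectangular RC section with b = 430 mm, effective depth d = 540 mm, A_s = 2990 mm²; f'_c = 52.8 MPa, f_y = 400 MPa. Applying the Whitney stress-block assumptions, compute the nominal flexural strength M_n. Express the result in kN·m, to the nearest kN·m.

T = A_s f_y = 2990 × 400 = 1196000 N = 1196 kN.
From C = T: a = T/(0.85 f'_c b) = 1196000/(0.85 × 52.8 × 430) = 61.97 mm.
M_n = T(d − a/2) = 1196 kN × (540 − 30.985) mm = 608.78 kN·m.

M_n ≈ 609 kN·m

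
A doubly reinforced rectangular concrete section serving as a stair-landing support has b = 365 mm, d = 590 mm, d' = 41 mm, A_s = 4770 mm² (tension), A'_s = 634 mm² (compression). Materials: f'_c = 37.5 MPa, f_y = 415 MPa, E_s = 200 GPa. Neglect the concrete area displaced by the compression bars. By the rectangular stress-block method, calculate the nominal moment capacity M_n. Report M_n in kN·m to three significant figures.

M_n ≈ 1030 kN·m

Assume both tension and compression steel yield.
Net tension couple steel: A_s − A'_s = 4136 mm².
a = (A_s − A'_s) f_y / (0.85 f'_c b) = 1716440/(0.85 × 37.5 × 365) = 147.53 mm.
c = a/β₁ = 147.53/0.782 = 188.66 mm; ε'_s = 0.003(c − d')/c = 0.0023 ≥ f_y/E_s = 0.0021, so compression steel does yield.
M_n = (A_s − A'_s) f_y (d − a/2) + A'_s f_y (d − d') = [1716440 × (590 − 73.765) + 263110 × (590 − 41)] × 10⁻⁶ = 886.09 + 144.45 = 1030.54 kN·m.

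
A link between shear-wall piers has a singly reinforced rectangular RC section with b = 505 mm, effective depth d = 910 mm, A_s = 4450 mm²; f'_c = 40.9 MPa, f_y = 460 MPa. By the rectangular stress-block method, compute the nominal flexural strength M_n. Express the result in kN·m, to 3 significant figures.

T = A_s f_y = 4450 × 460 = 2047000 N = 2047 kN.
From C = T: a = T/(0.85 f'_c b) = 2047000/(0.85 × 40.9 × 505) = 116.60 mm.
M_n = T(d − a/2) = 2047 kN × (910 − 58.3) mm = 1743.43 kN·m.

M_n ≈ 1740 kN·m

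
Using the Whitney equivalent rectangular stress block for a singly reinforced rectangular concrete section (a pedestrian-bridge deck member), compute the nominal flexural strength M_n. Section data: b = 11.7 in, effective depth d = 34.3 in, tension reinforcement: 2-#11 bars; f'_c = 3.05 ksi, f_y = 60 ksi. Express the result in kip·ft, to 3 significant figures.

M_n ≈ 487 kip·ft

A_s = 2 × 1.56 = 3.12 in².
T = A_s f_y = 3.12 × 60 = 187.2 kips.
a = T/(0.85 f'_c b) = 187.2/(0.85 × 3.05 × 11.7) = 6.172 in.
M_n = T(d − a/2) = 187.2 × (34.3 − 3.086) = 5843.3 kip·in = 5843.3/12 = 486.94 kip·ft.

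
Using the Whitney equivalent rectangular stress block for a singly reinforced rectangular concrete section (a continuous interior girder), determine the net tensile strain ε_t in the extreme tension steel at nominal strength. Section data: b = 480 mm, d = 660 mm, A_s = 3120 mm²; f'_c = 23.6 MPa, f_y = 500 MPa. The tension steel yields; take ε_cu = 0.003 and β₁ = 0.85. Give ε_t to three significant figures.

a = A_s f_y/(0.85 f'_c b) = 162.01 mm.
β₁ = 0.85, so c = a/β₁ = 162.01/0.85 = 190.60 mm.
From the linear strain diagram with ε_cu = 0.003: ε_t = 0.003 (d − c)/c = 0.003 × (660 − 190.60)/190.60 = 0.00739.
Since ε_t ≥ 0.005, the section is tension-controlled.

ε_t ≈ 0.00739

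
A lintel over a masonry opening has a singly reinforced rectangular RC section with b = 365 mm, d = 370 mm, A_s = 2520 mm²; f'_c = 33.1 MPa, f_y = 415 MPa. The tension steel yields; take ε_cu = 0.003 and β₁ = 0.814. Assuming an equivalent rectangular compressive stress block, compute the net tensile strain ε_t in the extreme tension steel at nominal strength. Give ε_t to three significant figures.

a = A_s f_y/(0.85 f'_c b) = 101.84 mm.
β₁ = 0.814, so c = a/β₁ = 101.84/0.814 = 125.11 mm.
From the linear strain diagram with ε_cu = 0.003: ε_t = 0.003 (d − c)/c = 0.003 × (370 − 125.11)/125.11 = 0.00587.
Since ε_t ≥ 0.005, the section is tension-controlled.

ε_t ≈ 0.00587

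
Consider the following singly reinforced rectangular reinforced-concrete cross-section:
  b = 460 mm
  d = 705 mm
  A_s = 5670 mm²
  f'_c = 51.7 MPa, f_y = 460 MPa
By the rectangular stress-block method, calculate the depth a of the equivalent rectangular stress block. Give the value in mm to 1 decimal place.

T = A_s f_y = 5670 × 460 = 2608200 N = 2608.2 kN.
Setting C = 0.85 f'_c a b equal to T: a = 2608200/(0.85 × 51.7 × 460) = 129.0 mm.

a ≈ 129.0 mm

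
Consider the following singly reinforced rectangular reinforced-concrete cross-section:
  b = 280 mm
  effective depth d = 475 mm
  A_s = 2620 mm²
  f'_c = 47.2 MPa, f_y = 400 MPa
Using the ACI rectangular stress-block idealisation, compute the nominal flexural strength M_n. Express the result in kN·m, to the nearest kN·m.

T = A_s f_y = 2620 × 400 = 1048000 N = 1048 kN.
From C = T: a = T/(0.85 f'_c b) = 1048000/(0.85 × 47.2 × 280) = 93.29 mm.
M_n = T(d − a/2) = 1048 kN × (475 − 46.645) mm = 448.92 kN·m.

M_n ≈ 449 kN·m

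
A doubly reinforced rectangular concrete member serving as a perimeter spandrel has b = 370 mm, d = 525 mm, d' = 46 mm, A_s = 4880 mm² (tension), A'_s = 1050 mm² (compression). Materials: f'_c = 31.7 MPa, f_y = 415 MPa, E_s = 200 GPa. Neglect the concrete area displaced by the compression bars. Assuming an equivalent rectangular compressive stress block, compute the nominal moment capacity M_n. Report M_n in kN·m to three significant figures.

M_n ≈ 916 kN·m

Assume both tension and compression steel yield.
Net tension couple steel: A_s − A'_s = 3830 mm².
a = (A_s − A'_s) f_y / (0.85 f'_c b) = 1589450/(0.85 × 31.7 × 370) = 159.43 mm.
c = a/β₁ = 159.43/0.824 = 193.48 mm; ε'_s = 0.003(c − d')/c = 0.0023 ≥ f_y/E_s = 0.0021, so compression steel does yield.
M_n = (A_s − A'_s) f_y (d − a/2) + A'_s f_y (d − d') = [1589450 × (525 − 79.715) + 435750 × (525 − 46)] × 10⁻⁶ = 707.76 + 208.72 = 916.48 kN·m.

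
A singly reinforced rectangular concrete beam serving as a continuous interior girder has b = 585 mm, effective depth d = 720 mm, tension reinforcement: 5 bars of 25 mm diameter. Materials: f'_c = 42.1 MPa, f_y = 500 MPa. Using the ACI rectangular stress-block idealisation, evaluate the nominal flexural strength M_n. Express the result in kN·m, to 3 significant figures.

A_s = 5 × 491 = 2455 mm².
T = A_s f_y = 2455 × 500 = 1227500 N = 1227.5 kN.
From C = T: a = T/(0.85 f'_c b) = 1227500/(0.85 × 42.1 × 585) = 58.64 mm.
M_n = T(d − a/2) = 1227.5 kN × (720 − 29.32) mm = 847.81 kN·m.

M_n ≈ 848 kN·m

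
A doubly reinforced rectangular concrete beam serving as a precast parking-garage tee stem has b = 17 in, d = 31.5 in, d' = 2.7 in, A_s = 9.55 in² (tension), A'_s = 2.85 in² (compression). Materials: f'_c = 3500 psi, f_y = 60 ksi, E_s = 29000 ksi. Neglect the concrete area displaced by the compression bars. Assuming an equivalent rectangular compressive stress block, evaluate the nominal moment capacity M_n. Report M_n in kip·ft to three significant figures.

Assume both steels yield.
a = (A_s − A'_s) f_y/(0.85 f'_c b) = (9.55 − 2.85) × 60/(0.85 × 3.5 × 17) = 7.949 in.
c = a/β₁ = 7.949/0.85 = 9.352 in; ε'_s = 0.003(c − d')/c = 0.0021 ≥ ε_y = 0.0021, so the compression steel yields.
M_n = (A_s − A'_s) f_y (d − a/2) + A'_s f_y (d − d') = 402 × (31.5 − 3.9745) + 171 × (31.5 − 2.7) = 11065.3 + 4924.8 = 15990.1 kip·in = 15990.1/12 = 1332.51 kip·ft.

M_n ≈ 1330 kip·ft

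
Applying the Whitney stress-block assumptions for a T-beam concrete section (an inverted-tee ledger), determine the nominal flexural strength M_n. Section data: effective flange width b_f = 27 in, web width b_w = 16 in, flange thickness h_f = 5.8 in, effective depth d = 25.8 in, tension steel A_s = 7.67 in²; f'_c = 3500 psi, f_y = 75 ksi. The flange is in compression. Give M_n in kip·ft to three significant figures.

Tension: T = A_s f_y = 7.67 × 75 = 575.25 kips.
Try a within the flange: a = T/(0.85 f'_c b_f) = 575.25/(0.85 × 3.5 × 27) = 7.162 in.
a = 7.162 > h_f = 5.8 in: the block extends into the web. Split into flange-overhang and web parts.
C_f = 0.85 f'_c (b_f − b_w) h_f = 0.85 × 3.5 × (27 − 16) × 5.8 = 189.8 kips.
Remaining web compression depth: a_w = (T − C_f)/(0.85 f'_c b_w) = (575.25 − 189.8)/(0.85 × 3.5 × 16) = 8.098 in.
M_n = C_f(d − h_f/2) + (T − C_f)(d − a_w/2) = 189.8 × (25.8 − 2.9) + 385.45 × (25.8 − 4.049) = 4346.4 + 8383.9 = 12730.3 kip·in.
M_n = 12730.3/12 = 1060.86 kip·ft.

M_n ≈ 1060 kip·ft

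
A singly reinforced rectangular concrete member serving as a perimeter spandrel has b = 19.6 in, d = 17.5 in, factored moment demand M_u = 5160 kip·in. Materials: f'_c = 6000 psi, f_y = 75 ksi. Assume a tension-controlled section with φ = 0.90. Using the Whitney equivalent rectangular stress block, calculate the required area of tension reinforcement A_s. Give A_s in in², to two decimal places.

M_n = M_u/φ = 5160/0.90 = 5733.33 kip·in.
From M_n = 0.85 f'_c a b (d − a/2):
a = d − √(d² − 2M_n/(0.85 f'_c b)) = 17.5 − √(17.5² − 2 × 5733.33/(0.85 × 6 × 19.6)) = 3.660 in.
A_s = 0.85 f'_c a b / f_y = 0.85 × 6 × 3.660 × 19.6 / 75 = 4.878 in².

A_s ≈ 4.88 in²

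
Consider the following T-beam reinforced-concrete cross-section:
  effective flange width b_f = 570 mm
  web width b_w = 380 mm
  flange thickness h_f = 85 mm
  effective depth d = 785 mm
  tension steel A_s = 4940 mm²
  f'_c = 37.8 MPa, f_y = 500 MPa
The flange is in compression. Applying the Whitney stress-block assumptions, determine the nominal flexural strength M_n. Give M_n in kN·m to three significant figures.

Tension: T = A_s f_y = 4940 × 500 = 2470000 N.
Try a within the flange: a = T/(0.85 f'_c b_f) = 2470000/(0.85 × 37.8 × 570) = 134.87 mm.
a = 134.87 > h_f = 85 mm: the block extends into the web. Split into flange-overhang and web parts.
C_f = 0.85 f'_c (b_f − b_w) h_f = 0.85 × 37.8 × (570 − 380) × 85 = 518900 N.
Remaining web compression depth: a_w = (T − C_f)/(0.85 f'_c b_w) = (2470000 − 518900)/(0.85 × 37.8 × 380) = 159.80 mm.
M_n = C_f(d − h_f/2) + (T − C_f)(d − a_w/2) = 518900 × (785 − 42.5) + 1951100 × (785 − 79.9) = 385.28 + 1375.72 = 1761.00 × 10⁶ N·mm.
M_n = 1761.00 kN·m.

M_n ≈ 1760 kN·m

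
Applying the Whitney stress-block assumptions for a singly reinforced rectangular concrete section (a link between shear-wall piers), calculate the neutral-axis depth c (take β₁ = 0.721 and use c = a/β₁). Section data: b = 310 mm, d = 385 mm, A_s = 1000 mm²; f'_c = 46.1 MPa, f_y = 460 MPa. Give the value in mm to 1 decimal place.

T = A_s f_y = 1000 × 460 = 460000 N = 460 kN.
Setting C = 0.85 f'_c a b equal to T: a = 460000/(0.85 × 46.1 × 310) = 37.868 mm.
With β₁ = 0.721, c = a/β₁ = 37.868/0.721 = 52.5 mm.

c ≈ 52.5 mm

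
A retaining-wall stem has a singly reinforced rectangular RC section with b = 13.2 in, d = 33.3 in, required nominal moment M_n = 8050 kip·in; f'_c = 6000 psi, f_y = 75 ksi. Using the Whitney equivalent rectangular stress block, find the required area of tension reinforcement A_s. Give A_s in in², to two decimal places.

From M_n = 0.85 f'_c a b (d − a/2):
a = d − √(d² − 2M_n/(0.85 f'_c b)) = 33.3 − √(33.3² − 2 × 8050/(0.85 × 6 × 13.2)) = 3.809 in.
A_s = 0.85 f'_c a b / f_y = 0.85 × 6 × 3.809 × 13.2 / 75 = 3.419 in².

A_s ≈ 3.42 in²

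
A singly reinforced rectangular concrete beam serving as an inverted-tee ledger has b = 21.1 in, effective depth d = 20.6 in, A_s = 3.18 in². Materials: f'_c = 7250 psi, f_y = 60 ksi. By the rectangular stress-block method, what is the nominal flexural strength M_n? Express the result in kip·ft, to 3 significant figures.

M_n ≈ 316 kip·ft

T = A_s f_y = 3.18 × 60 = 190.8 kips.
a = T/(0.85 f'_c b) = 190.8/(0.85 × 7.25 × 21.1) = 1.467 in.
M_n = T(d − a/2) = 190.8 × (20.6 − 0.7335) = 3790.5 kip·in = 3790.5/12 = 315.88 kip·ft.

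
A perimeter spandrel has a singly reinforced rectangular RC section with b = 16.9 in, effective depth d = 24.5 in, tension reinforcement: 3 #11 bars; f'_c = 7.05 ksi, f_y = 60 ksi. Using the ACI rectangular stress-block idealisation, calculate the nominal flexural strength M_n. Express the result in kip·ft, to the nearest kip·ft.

M_n ≈ 541 kip·ft

A_s = 3 × 1.56 = 4.68 in².
T = A_s f_y = 4.68 × 60 = 280.8 kips.
a = T/(0.85 f'_c b) = 280.8/(0.85 × 7.05 × 16.9) = 2.773 in.
M_n = T(d − a/2) = 280.8 × (24.5 − 1.3865) = 6490.3 kip·in = 6490.3/12 = 540.86 kip·ft.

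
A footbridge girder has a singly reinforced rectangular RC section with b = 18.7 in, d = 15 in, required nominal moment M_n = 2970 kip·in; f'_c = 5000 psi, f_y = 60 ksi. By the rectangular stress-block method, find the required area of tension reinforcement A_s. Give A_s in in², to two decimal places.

From M_n = 0.85 f'_c a b (d − a/2):
a = d − √(d² − 2M_n/(0.85 f'_c b)) = 15 − √(15² − 2 × 2970/(0.85 × 5 × 18.7)) = 2.742 in.
A_s = 0.85 f'_c a b / f_y = 0.85 × 5 × 2.742 × 18.7 / 60 = 3.632 in².

A_s ≈ 3.63 in²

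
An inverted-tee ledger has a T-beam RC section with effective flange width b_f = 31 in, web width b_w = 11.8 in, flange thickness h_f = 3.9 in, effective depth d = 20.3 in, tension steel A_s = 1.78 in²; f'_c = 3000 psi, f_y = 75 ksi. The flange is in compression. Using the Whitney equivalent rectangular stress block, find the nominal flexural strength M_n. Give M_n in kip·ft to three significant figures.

M_n ≈ 216 kip·ft

Tension: T = A_s f_y = 1.78 × 75 = 133.5 kips.
Try a within the flange: a = T/(0.85 f'_c b_f) = 133.5/(0.85 × 3 × 31) = 1.689 in.
Since a = 1.689 ≤ h_f = 3.9 in, the stress block lies entirely in the flange; analyse as a rectangular beam of width b_f.
M_n = T(d − a/2) = 133.5 × (20.3 − 0.8445) = 2597.3 kip·in.
M_n = 2597.3/12 = 216.44 kip·ft.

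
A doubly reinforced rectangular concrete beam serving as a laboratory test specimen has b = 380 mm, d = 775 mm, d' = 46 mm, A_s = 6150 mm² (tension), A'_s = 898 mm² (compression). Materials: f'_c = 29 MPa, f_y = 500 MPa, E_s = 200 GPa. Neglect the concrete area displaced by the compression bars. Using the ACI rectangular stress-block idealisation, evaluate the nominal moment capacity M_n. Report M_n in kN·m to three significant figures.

M_n ≈ 1990 kN·m

Assume both tension and compression steel yield.
Net tension couple steel: A_s − A'_s = 5252 mm².
a = (A_s − A'_s) f_y / (0.85 f'_c b) = 2626000/(0.85 × 29 × 380) = 280.35 mm.
c = a/β₁ = 280.35/0.843 = 332.56 mm; ε'_s = 0.003(c − d')/c = 0.0026 ≥ f_y/E_s = 0.0025, so compression steel does yield.
M_n = (A_s − A'_s) f_y (d − a/2) + A'_s f_y (d − d') = [2626000 × (775 − 140.175) + 449000 × (775 − 46)] × 10⁻⁶ = 1667.05 + 327.32 = 1994.37 kN·m.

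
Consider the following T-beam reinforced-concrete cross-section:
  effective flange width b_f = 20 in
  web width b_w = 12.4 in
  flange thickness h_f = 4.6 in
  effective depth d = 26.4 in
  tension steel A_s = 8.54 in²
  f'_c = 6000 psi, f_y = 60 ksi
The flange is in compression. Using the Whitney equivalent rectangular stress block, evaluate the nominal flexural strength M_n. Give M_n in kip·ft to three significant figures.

M_n ≈ 1020 kip·ft

Tension: T = A_s f_y = 8.54 × 60 = 512.4 kips.
Try a within the flange: a = T/(0.85 f'_c b_f) = 512.4/(0.85 × 6 × 20) = 5.024 in.
a = 5.024 > h_f = 4.6 in: the block extends into the web. Split into flange-overhang and web parts.
C_f = 0.85 f'_c (b_f − b_w) h_f = 0.85 × 6 × (20 − 12.4) × 4.6 = 178.3 kips.
Remaining web compression depth: a_w = (T − C_f)/(0.85 f'_c b_w) = (512.4 − 178.3)/(0.85 × 6 × 12.4) = 5.283 in.
M_n = C_f(d − h_f/2) + (T − C_f)(d − a_w/2) = 178.3 × (26.4 − 2.3) + 334.1 × (26.4 − 2.6415) = 4297.0 + 7937.7 = 12234.7 kip·in.
M_n = 12234.7/12 = 1019.56 kip·ft.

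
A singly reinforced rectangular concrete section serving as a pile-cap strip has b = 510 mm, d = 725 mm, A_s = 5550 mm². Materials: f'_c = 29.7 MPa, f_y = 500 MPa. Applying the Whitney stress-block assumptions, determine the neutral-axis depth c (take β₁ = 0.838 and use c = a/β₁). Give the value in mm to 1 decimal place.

T = A_s f_y = 5550 × 500 = 2775000 N = 2775 kN.
Setting C = 0.85 f'_c a b equal to T: a = 2775000/(0.85 × 29.7 × 510) = 215.535 mm.
With β₁ = 0.838, c = a/β₁ = 215.535/0.838 = 257.2 mm.

c ≈ 257.2 mm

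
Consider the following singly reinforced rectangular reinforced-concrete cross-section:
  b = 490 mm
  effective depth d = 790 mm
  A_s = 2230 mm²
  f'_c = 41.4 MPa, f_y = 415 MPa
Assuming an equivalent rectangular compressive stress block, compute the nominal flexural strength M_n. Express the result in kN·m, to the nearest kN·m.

M_n ≈ 706 kN·m

T = A_s f_y = 2230 × 415 = 925450 N = 925.45 kN.
From C = T: a = T/(0.85 f'_c b) = 925450/(0.85 × 41.4 × 490) = 53.67 mm.
M_n = T(d − a/2) = 925.45 kN × (790 − 26.835) mm = 706.27 kN·m.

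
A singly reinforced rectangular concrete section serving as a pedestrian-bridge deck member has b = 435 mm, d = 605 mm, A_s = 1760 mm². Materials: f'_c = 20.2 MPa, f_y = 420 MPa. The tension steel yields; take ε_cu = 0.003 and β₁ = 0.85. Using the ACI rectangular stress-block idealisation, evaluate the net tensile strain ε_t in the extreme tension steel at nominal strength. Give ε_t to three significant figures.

ε_t ≈ 0.0126

a = A_s f_y/(0.85 f'_c b) = 98.97 mm.
β₁ = 0.85, so c = a/β₁ = 98.97/0.85 = 116.44 mm.
From the linear strain diagram with ε_cu = 0.003: ε_t = 0.003 (d − c)/c = 0.003 × (605 − 116.44)/116.44 = 0.0126.
Since ε_t ≥ 0.005, the section is tension-controlled.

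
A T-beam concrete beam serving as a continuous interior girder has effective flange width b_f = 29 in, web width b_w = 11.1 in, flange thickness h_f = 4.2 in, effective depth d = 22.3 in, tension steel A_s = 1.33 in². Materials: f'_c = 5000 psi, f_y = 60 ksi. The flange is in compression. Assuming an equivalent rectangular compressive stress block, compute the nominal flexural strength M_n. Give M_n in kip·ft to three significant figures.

Tension: T = A_s f_y = 1.33 × 60 = 79.8 kips.
Try a within the flange: a = T/(0.85 f'_c b_f) = 79.8/(0.85 × 5 × 29) = 0.647 in.
Since a = 0.647 ≤ h_f = 4.2 in, the stress block lies entirely in the flange; analyse as a rectangular beam of width b_f.
M_n = T(d − a/2) = 79.8 × (22.3 − 0.3235) = 1753.7 kip·in.
M_n = 1753.7/12 = 146.14 kip·ft.

M_n ≈ 146 kip·ft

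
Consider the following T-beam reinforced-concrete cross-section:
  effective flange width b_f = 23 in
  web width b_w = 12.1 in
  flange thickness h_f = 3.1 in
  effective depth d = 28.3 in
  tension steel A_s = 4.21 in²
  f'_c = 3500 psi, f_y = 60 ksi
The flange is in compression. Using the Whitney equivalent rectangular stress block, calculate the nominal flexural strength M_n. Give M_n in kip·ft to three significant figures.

Tension: T = A_s f_y = 4.21 × 60 = 252.6 kips.
Try a within the flange: a = T/(0.85 f'_c b_f) = 252.6/(0.85 × 3.5 × 23) = 3.692 in.
a = 3.692 > h_f = 3.1 in: the block extends into the web. Split into flange-overhang and web parts.
C_f = 0.85 f'_c (b_f − b_w) h_f = 0.85 × 3.5 × (23 − 12.1) × 3.1 = 100.5 kips.
Remaining web compression depth: a_w = (T − C_f)/(0.85 f'_c b_w) = (252.6 − 100.5)/(0.85 × 3.5 × 12.1) = 4.225 in.
M_n = C_f(d − h_f/2) + (T − C_f)(d − a_w/2) = 100.5 × (28.3 − 1.55) + 152.1 × (28.3 − 2.1125) = 2688.4 + 3983.1 = 6671.5 kip·in.
M_n = 6671.5/12 = 555.96 kip·ft.

M_n ≈ 556 kip·ft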